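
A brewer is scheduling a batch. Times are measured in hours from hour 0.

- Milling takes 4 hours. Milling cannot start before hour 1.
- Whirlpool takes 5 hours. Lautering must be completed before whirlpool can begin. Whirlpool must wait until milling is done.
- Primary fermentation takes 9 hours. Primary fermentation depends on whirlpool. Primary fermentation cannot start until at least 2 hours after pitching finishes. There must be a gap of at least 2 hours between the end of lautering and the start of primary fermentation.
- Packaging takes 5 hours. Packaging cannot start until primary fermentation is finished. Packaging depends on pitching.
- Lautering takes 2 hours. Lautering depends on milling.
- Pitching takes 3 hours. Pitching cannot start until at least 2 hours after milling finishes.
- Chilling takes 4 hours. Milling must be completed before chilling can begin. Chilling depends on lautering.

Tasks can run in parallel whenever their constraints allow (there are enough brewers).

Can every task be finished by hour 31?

Yes

After its own release at hour 1, milling can start at hour 1 and finishes at hour 5.
Pitching cannot begin until milling (finishes hour 5, plus 2-hour gap → hour 7). It runs from hour 7 to 7 + 3 = hour 10.
Lautering cannot begin until milling (finishes hour 5). It runs from hour 5 to 5 + 2 = hour 7.
Chilling needs all of milling (finishes hour 5); lautering (finishes hour 7). That puts its earliest start at hour 7; it finishes at 7 + 4 = hour 11.
Whirlpool needs all of lautering (finishes hour 7); milling (finishes hour 5). That puts its earliest start at hour 7; it finishes at 7 + 5 = hour 12.
For primary fermentation: whirlpool (finishes hour 12); pitching (finishes hour 10, plus 2-hour gap → hour 12); lautering (finishes hour 7, plus 2-hour gap → hour 9). Taking the maximum gives a start of hour 12, and it finishes at 12 + 9 = hour 21.
Packaging has to wait for primary fermentation (finishes hour 21); pitching (finishes hour 10). The latest of these is hour 21, so packaging runs hour 21 to 21 + 5 = hour 26.
Every task is finished by hour 26, which is no later than the deadline of 31, so the schedule is feasible.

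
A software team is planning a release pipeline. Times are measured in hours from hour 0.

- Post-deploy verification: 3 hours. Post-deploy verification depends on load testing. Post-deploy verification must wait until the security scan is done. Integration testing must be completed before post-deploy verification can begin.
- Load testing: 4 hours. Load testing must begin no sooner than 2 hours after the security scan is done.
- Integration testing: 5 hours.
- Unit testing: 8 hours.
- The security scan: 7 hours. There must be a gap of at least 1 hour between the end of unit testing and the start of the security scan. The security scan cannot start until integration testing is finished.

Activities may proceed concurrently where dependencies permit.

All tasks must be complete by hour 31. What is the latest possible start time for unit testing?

Post-deploy verification has no dependents, so it just needs to finish by hour 31. Starting by 31 − 3 = hour 28 achieves that.
Load testing must finish before post-deploy verification (must start by hour 28). With a 4-hour duration, load testing must start by 28 − 4 = hour 24.
The security scan has several dependents: load testing (must start by hour 24, minus 2-hour gap → hour 22); post-deploy verification (must start by hour 28). The earliest of those limits is hour 22, so the security scan must start by 22 − 7 = hour 15.
Unit testing must finish before the security scan (must start by hour 15, minus 1-hour gap → hour 14). With an 8-hour duration, unit testing must start by 14 − 8 = hour 6.

6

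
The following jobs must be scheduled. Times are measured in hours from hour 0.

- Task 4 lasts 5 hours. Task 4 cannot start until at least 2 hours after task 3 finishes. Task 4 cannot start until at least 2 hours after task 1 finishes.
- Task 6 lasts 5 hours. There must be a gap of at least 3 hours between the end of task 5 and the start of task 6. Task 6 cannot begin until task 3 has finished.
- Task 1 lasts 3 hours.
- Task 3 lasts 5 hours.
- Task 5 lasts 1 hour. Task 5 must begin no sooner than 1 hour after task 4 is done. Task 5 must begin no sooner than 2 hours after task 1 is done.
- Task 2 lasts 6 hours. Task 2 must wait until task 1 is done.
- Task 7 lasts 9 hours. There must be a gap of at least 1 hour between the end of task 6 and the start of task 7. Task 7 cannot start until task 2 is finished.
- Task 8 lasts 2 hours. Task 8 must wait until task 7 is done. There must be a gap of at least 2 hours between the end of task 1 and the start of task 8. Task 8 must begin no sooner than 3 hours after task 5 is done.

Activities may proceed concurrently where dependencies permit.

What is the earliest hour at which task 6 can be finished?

Task 3 can start immediately at hour 0; it finishes at hour 5.
Task 1 can start immediately at hour 0; it finishes at hour 3.
Task 4 needs all of task 3 (finishes hour 5, plus 2-hour gap → hour 7); task 1 (finishes hour 3, plus 2-hour gap → hour 5). That puts its earliest start at hour 7; it finishes at 7 + 5 = hour 12.
Task 5 has to wait for task 4 (finishes hour 12, plus 1-hour gap → hour 13); task 1 (finishes hour 3, plus 2-hour gap → hour 5). The latest of these is hour 13, so task 5 runs hour 13 to 13 + 1 = hour 14.
Task 6 needs all of task 5 (finishes hour 14, plus 3-hour gap → hour 17); task 3 (finishes hour 5). That puts its earliest start at hour 17; it finishes at 17 + 5 = hour 22.

22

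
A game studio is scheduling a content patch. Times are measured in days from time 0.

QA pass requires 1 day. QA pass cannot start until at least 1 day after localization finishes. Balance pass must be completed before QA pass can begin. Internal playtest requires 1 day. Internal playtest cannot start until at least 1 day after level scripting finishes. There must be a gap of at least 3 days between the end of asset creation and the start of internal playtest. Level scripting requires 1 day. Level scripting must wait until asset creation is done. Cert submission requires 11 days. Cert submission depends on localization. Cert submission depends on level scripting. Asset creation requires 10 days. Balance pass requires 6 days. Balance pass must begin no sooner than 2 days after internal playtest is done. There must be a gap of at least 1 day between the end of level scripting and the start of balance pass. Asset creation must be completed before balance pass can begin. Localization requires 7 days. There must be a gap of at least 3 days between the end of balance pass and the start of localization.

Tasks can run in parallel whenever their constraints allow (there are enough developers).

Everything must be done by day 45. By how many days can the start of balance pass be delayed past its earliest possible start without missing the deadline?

2

Asset creation can start immediately at day 0; it finishes at day 10.
After asset creation (finishes day 10), level scripting can start at day 10 and finishes at day 11.
Internal playtest needs all of level scripting (finishes day 11, plus 1-day gap → day 12); asset creation (finishes day 10, plus 3-day gap → day 13). That puts its earliest start at day 13; it finishes at 13 + 1 = day 14.
Balance pass needs all of internal playtest (finishes day 14, plus 2-day gap → day 16); level scripting (finishes day 11, plus 1-day gap → day 12); asset creation (finishes day 10). That puts its earliest start at day 16; it finishes at 16 + 6 = day 22.

Working backward from the deadline:
Nothing follows QA pass; the deadline of day 45 is its only limit. It must start by 45 − 1 = day 44.
Nothing follows cert submission; the deadline of day 45 is its only limit. It must start by 45 − 11 = day 34.
Localization must finish in time for QA pass (must start by day 44, minus 1-day gap → day 43); cert submission (must start by day 34). The tightest is day 34, so localization must start by 34 − 7 = day 27.
Balance pass has several dependents: localization (must start by day 27, minus 3-day gap → day 24); QA pass (must start by day 44). The earliest of those limits is day 24, so balance pass must start by 24 − 6 = day 18.
So balance pass can start as early as day 16 and as late as day 18, giving 18 − 16 = 2 days of slack.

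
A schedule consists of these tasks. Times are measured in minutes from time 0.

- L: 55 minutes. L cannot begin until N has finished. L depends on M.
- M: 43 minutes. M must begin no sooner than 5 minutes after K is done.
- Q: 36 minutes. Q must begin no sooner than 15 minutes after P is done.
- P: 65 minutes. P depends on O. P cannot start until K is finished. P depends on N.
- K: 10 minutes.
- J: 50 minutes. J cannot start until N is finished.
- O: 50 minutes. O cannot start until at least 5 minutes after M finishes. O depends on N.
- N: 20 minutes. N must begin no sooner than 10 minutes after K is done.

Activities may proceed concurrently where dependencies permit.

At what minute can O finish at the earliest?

113

Nothing blocks K, so it runs from minute 0 to minute 10.
N cannot begin until K (finishes minute 10, plus 10-minute gap → minute 20). It runs from minute 20 to 20 + 20 = minute 40.
After K (finishes minute 10, plus 5-minute gap → minute 15), M can start at minute 15 and finishes at minute 58.
For O: M (finishes minute 58, plus 5-minute gap → minute 63); N (finishes minute 40). Taking the maximum gives a start of minute 63, and it finishes at 63 + 50 = minute 113.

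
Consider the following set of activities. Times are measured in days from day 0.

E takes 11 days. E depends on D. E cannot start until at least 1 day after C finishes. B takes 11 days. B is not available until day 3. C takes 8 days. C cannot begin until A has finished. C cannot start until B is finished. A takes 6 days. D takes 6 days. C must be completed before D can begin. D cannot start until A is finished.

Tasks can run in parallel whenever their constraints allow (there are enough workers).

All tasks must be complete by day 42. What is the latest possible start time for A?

To finish by day 42, E (duration 11) must start no later than day 31.
D feeds into E (must start by day 31); so D must finish by day 31 and therefore start by day 25.
C has several dependents: D (must start by day 25); E (must start by day 31, minus 1-day gap → day 30). The earliest of those limits is day 25, so C must start by 25 − 8 = day 17.
A must finish in time for C (must start by day 17); D (must start by day 25). The tightest is day 17, so A must start by 17 − 6 = day 11.

11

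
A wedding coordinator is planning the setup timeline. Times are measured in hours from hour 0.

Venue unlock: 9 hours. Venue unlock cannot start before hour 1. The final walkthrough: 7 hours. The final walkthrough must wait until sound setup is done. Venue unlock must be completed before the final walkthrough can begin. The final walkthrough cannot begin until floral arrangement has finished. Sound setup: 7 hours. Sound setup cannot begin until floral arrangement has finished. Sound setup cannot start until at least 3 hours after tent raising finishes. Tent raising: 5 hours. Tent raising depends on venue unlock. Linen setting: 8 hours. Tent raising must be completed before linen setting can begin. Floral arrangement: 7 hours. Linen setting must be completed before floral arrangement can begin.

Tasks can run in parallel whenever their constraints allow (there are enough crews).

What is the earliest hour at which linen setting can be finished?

After its own release at hour 1, venue unlock can start at hour 1 and finishes at hour 10.
Tent raising cannot begin until venue unlock (finishes hour 10). It runs from hour 10 to 10 + 5 = hour 15.
Linen setting waits on tent raising (finishes hour 15), so it starts at hour 15 and finishes at 15 + 8 = hour 23.

23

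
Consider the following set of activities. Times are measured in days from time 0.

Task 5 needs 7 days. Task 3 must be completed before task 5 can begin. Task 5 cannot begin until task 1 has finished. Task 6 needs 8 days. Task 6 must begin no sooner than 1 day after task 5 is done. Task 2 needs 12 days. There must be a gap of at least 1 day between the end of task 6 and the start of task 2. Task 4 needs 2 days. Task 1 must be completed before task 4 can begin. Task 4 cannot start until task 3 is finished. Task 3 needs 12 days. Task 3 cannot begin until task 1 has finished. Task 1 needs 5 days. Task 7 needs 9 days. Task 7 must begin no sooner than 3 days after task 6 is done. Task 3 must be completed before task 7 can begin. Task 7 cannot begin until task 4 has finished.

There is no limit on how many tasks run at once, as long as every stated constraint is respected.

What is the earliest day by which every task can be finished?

Nothing blocks task 1, so it runs from day 0 to day 5.
Task 3 waits on task 1 (finishes day 5), so it starts at day 5 and finishes at 5 + 12 = day 17.
For task 5: task 3 (finishes day 17); task 1 (finishes day 5). Taking the maximum gives a start of day 17, and it finishes at 17 + 7 = day 24.
Task 6 cannot begin until task 5 (finishes day 24, plus 1-day gap → day 25). It runs from day 25 to 25 + 8 = day 33.
Task 2 cannot begin until task 6 (finishes day 33, plus 1-day gap → day 34). It runs from day 34 to 34 + 12 = day 46.
Task 4 needs all of task 1 (finishes day 5); task 3 (finishes day 17). That puts its earliest start at day 17; it finishes at 17 + 2 = day 19.
Task 7 needs all of task 6 (finishes day 33, plus 3-day gap → day 36); task 3 (finishes day 17); task 4 (finishes day 19). That puts its earliest start at day 36; it finishes at 36 + 9 = day 45.
All tasks are finished once the last one completes. Finish times: Task 1 at 5, Task 2 at 46, Task 3 at 17, Task 4 at 19, Task 5 at 24, Task 6 at 33, Task 7 at 45. The latest is day 46.

46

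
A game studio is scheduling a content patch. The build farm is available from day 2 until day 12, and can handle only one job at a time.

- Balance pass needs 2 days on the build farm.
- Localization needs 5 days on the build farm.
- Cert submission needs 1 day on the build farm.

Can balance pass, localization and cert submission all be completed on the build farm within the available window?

Yes

The build farm window is 12 − 2 = 10 days.
Running back to back, the jobs need 2 + 5 + 1 = 8 days on the build farm.
Since 8 ≤ 10, they fit within the window.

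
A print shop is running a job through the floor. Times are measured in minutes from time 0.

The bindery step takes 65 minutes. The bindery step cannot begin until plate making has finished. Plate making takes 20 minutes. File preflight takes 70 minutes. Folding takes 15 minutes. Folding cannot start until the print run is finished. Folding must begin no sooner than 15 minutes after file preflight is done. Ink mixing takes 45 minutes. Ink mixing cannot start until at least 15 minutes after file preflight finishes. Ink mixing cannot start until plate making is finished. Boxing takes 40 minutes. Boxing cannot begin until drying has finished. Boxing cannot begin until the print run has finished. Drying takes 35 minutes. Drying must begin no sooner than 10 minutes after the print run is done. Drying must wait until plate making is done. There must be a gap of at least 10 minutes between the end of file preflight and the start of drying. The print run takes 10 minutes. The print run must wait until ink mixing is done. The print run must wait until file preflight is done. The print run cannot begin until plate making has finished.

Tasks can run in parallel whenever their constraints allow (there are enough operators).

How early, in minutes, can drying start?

Plate making can start immediately at minute 0; it finishes at minute 20.
File preflight can start immediately at minute 0; it finishes at minute 70.
Ink mixing needs all of file preflight (finishes minute 70, plus 15-minute gap → minute 85); plate making (finishes minute 20). That puts its earliest start at minute 85; it finishes at 85 + 45 = minute 130.
The print run needs all of ink mixing (finishes minute 130); file preflight (finishes minute 70); plate making (finishes minute 20). That puts its earliest start at minute 130; it finishes at 130 + 10 = minute 140.
Drying waits on the print run (finishes minute 140, plus 10-minute gap → minute 150); plate making (finishes minute 20); file preflight (finishes minute 70, plus 10-minute gap → minute 80). The latest of these is minute 150, which is the earliest drying can start.

150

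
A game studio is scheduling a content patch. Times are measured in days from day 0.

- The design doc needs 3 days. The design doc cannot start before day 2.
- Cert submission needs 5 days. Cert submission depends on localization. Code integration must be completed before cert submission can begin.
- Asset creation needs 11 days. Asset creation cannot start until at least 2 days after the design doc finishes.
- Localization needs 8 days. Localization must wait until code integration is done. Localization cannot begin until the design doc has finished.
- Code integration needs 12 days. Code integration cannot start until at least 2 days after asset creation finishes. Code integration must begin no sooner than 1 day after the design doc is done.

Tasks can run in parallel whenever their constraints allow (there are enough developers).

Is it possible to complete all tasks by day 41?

The design doc cannot begin until its own release at day 2. It runs from day 2 to 2 + 3 = day 5.
Asset creation waits on the design doc (finishes day 5, plus 2-day gap → day 7), so it starts at day 7 and finishes at 7 + 11 = day 18.
Code integration has to wait for asset creation (finishes day 18, plus 2-day gap → day 20); the design doc (finishes day 5, plus 1-day gap → day 6). The latest of these is day 20, so code integration runs day 20 to 20 + 12 = day 32.
For localization: code integration (finishes day 32); the design doc (finishes day 5). Taking the maximum gives a start of day 32, and it finishes at 32 + 8 = day 40.
For cert submission: localization (finishes day 40); code integration (finishes day 32). Taking the maximum gives a start of day 40, and it finishes at 40 + 5 = day 45.
The earliest everything can be done is day 45, which is after the deadline of 41, so it is not possible.

No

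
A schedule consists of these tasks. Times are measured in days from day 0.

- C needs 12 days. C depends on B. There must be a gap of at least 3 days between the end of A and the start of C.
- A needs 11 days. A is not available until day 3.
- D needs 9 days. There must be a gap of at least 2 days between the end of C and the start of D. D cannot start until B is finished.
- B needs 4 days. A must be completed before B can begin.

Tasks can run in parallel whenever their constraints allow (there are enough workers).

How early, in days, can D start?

32

A cannot begin until its own release at day 3. It runs from day 3 to 3 + 11 = day 14.
After A (finishes day 14), B can start at day 14 and finishes at day 18.
C needs all of B (finishes day 18); A (finishes day 14, plus 3-day gap → day 17). That puts its earliest start at day 18; it finishes at 18 + 12 = day 30.
D waits on C (finishes day 30, plus 2-day gap → day 32); B (finishes day 18). The latest of these is day 32, which is the earliest D can start.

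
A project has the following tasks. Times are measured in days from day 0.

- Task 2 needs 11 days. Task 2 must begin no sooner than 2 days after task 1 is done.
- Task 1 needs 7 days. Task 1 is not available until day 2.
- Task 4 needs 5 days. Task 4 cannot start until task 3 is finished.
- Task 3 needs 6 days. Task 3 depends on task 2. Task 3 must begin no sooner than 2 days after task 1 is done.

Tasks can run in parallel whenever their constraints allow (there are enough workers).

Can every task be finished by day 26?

No

After its own release at day 2, task 1 can start at day 2 and finishes at day 9.
After task 1 (finishes day 9, plus 2-day gap → day 11), task 2 can start at day 11 and finishes at day 22.
Task 3 cannot start until task 2 (finishes day 22); task 1 (finishes day 9, plus 2-day gap → day 11). The controlling bound is day 22, so task 3 finishes at 22 + 6 = day 28.
Task 4 cannot begin until task 3 (finishes day 28). It runs from day 28 to 28 + 5 = day 33.
The earliest everything can be done is day 33, which is after the deadline of 26, so it is not possible.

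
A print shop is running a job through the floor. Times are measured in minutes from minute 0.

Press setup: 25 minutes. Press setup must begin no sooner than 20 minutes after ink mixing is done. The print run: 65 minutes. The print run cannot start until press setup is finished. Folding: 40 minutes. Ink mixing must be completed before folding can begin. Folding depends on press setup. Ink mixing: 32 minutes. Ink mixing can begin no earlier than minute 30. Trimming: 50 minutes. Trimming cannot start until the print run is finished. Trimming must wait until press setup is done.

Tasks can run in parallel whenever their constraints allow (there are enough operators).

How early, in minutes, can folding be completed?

147

Ink mixing waits on its own release at minute 30, so it starts at minute 30 and finishes at 30 + 32 = minute 62.
Press setup waits on ink mixing (finishes minute 62, plus 20-minute gap → minute 82), so it starts at minute 82 and finishes at 82 + 25 = minute 107.
Folding needs all of ink mixing (finishes minute 62); press setup (finishes minute 107). That puts its earliest start at minute 107; it finishes at 107 + 40 = minute 147.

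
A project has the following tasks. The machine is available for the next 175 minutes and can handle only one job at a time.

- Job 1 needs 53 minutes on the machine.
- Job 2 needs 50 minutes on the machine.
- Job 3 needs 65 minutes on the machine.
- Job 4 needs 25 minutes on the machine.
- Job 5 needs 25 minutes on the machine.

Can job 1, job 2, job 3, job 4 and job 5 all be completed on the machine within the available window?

No

Running back to back, the jobs need 53 + 50 + 65 + 25 + 25 = 218 minutes on the machine.
Since 218 > 175, they cannot all fit.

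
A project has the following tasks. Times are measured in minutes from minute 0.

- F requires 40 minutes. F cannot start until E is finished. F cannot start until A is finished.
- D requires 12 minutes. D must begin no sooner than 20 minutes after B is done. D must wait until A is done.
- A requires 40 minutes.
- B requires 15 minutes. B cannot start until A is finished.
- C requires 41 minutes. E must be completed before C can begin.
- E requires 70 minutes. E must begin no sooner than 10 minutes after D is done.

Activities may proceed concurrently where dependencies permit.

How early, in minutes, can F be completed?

Nothing blocks A, so it runs from minute 0 to minute 40.
B cannot begin until A (finishes minute 40). It runs from minute 40 to 40 + 15 = minute 55.
D needs all of B (finishes minute 55, plus 20-minute gap → minute 75); A (finishes minute 40). That puts its earliest start at minute 75; it finishes at 75 + 12 = minute 87.
After D (finishes minute 87, plus 10-minute gap → minute 97), E can start at minute 97 and finishes at minute 167.
F has to wait for E (finishes minute 167); A (finishes minute 40). The latest of these is minute 167, so F runs minute 167 to 167 + 40 = minute 207.

207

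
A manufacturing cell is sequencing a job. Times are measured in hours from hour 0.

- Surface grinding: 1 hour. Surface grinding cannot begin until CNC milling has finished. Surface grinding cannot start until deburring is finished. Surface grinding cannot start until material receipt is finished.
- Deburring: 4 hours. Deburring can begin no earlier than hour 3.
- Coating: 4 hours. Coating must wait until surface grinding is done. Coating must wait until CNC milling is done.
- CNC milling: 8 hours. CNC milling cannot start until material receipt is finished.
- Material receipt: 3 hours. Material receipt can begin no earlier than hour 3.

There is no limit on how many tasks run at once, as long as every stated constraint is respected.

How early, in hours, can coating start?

After its own release at hour 3, deburring can start at hour 3 and finishes at hour 7.
Material receipt waits on its own release at hour 3, so it starts at hour 3 and finishes at 3 + 3 = hour 6.
After material receipt (finishes hour 6), CNC milling can start at hour 6 and finishes at hour 14.
For surface grinding: CNC milling (finishes hour 14); deburring (finishes hour 7); material receipt (finishes hour 6). Taking the maximum gives a start of hour 14, and it finishes at 14 + 1 = hour 15.
Coating waits on surface grinding (finishes hour 15); CNC milling (finishes hour 14). The latest of these is hour 15, which is the earliest coating can start.

15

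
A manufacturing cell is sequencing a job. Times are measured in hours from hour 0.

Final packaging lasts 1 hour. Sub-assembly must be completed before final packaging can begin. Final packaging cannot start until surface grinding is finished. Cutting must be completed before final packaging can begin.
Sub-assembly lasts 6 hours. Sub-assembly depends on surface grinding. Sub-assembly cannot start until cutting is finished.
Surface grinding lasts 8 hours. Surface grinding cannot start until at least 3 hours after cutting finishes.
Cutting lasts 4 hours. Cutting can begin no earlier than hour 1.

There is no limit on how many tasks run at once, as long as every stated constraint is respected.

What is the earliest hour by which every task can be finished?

23

After its own release at hour 1, cutting can start at hour 1 and finishes at hour 5.
Surface grinding waits on cutting (finishes hour 5, plus 3-hour gap → hour 8), so it starts at hour 8 and finishes at 8 + 8 = hour 16.
Sub-assembly has to wait for surface grinding (finishes hour 16); cutting (finishes hour 5). The latest of these is hour 16, so sub-assembly runs hour 16 to 16 + 6 = hour 22.
Final packaging needs all of sub-assembly (finishes hour 22); surface grinding (finishes hour 16); cutting (finishes hour 5). That puts its earliest start at hour 22; it finishes at 22 + 1 = hour 23.
All tasks are finished once the last one completes. Finish times: Cutting at 5, Surface grinding at 16, Sub-assembly at 22, Final packaging at 23. The latest is hour 23.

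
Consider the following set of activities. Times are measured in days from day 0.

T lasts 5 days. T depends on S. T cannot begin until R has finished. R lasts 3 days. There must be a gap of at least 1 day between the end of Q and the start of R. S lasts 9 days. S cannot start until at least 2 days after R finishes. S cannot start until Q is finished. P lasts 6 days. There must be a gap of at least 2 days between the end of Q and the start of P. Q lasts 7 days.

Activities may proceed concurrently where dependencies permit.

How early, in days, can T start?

Q can start immediately at day 0; it finishes at day 7.
After Q (finishes day 7, plus 1-day gap → day 8), R can start at day 8 and finishes at day 11.
S needs all of R (finishes day 11, plus 2-day gap → day 13); Q (finishes day 7). That puts its earliest start at day 13; it finishes at 13 + 9 = day 22.
T waits on S (finishes day 22); R (finishes day 11). The latest of these is day 22, which is the earliest T can start.

22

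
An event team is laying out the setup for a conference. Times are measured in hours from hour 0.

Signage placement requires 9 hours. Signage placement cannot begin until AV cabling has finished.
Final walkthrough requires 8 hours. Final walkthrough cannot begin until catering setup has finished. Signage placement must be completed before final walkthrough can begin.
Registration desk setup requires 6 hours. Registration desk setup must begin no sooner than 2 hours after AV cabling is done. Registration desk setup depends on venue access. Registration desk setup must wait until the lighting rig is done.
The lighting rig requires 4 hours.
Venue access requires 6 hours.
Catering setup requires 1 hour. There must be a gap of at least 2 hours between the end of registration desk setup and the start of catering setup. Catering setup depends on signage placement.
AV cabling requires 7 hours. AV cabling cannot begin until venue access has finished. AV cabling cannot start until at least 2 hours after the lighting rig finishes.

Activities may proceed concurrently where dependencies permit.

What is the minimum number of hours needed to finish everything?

The lighting rig can start immediately at hour 0; it finishes at hour 4.
Venue access has no prerequisites, so it starts at hour 0 and finishes at hour 6.
AV cabling needs all of venue access (finishes hour 6); the lighting rig (finishes hour 4, plus 2-hour gap → hour 6). That puts its earliest start at hour 6; it finishes at 6 + 7 = hour 13.
After AV cabling (finishes hour 13), signage placement can start at hour 13 and finishes at hour 22.
Registration desk setup cannot start until AV cabling (finishes hour 13, plus 2-hour gap → hour 15); venue access (finishes hour 6); the lighting rig (finishes hour 4). The controlling bound is hour 15, so registration desk setup finishes at 15 + 6 = hour 21.
For catering setup: registration desk setup (finishes hour 21, plus 2-hour gap → hour 23); signage placement (finishes hour 22). Taking the maximum gives a start of hour 23, and it finishes at 23 + 1 = hour 24.
Final walkthrough cannot start until catering setup (finishes hour 24); signage placement (finishes hour 22). The controlling bound is hour 24, so final walkthrough finishes at 24 + 8 = hour 32.
All tasks are finished once the last one completes. Finish times: Venue access at 6, The lighting rig at 4, AV cabling at 13, Registration desk setup at 21, Signage placement at 22, Catering setup at 24, Final walkthrough at 32. The latest is hour 32.

32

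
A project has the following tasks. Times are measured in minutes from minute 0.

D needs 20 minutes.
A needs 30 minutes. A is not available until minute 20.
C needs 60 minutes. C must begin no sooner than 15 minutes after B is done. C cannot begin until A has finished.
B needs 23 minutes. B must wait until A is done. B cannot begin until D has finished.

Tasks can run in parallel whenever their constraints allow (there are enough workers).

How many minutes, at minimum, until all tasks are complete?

148

D can start immediately at minute 0; it finishes at minute 20.
After its own release at minute 20, A can start at minute 20 and finishes at minute 50.
For B: A (finishes minute 50); D (finishes minute 20). Taking the maximum gives a start of minute 50, and it finishes at 50 + 23 = minute 73.
C has to wait for B (finishes minute 73, plus 15-minute gap → minute 88); A (finishes minute 50). The latest of these is minute 88, so C runs minute 88 to 88 + 60 = minute 148.
All tasks are finished once the last one completes. Finish times: A at 50, B at 73, C at 148, D at 20. The latest is minute 148.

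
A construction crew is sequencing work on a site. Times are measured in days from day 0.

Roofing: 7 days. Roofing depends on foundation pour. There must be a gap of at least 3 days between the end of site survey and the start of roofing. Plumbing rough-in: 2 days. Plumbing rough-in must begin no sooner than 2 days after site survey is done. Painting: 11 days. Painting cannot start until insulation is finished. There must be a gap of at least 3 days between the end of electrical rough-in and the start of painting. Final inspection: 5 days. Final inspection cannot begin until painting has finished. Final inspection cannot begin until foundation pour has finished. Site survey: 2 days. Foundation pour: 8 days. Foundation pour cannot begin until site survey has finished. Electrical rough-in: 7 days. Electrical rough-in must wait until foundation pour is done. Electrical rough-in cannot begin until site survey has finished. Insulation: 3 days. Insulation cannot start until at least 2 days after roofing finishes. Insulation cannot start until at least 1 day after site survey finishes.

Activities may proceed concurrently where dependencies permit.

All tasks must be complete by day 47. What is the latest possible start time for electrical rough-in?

21

Final inspection has no dependents, so it just needs to finish by day 47. Starting by 47 − 5 = day 42 achieves that.
Painting feeds into final inspection (must start by day 42); so painting must finish by day 42 and therefore start by day 31.
Since painting (must start by day 31, minus 3-day gap → day 28) depends on it, electrical rough-in must finish by day 28. Backing off its 7-day duration gives a latest start of day 21.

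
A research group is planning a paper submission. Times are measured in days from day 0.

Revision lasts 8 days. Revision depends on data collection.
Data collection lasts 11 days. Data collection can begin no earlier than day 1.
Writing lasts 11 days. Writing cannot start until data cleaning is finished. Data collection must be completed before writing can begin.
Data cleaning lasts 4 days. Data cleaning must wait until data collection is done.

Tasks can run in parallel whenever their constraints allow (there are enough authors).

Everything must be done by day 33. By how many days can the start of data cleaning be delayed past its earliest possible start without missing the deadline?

6

After its own release at day 1, data collection can start at day 1 and finishes at day 12.
After data collection (finishes day 12), data cleaning can start at day 12 and finishes at day 16.

Working backward from the deadline:
Nothing follows writing; the deadline of day 33 is its only limit. It must start by 33 − 11 = day 22.
Data cleaning must finish before writing (must start by day 22). With a 4-day duration, data cleaning must start by 22 − 4 = day 18.
So data cleaning can start as early as day 12 and as late as day 18, giving 18 − 12 = 6 days of slack.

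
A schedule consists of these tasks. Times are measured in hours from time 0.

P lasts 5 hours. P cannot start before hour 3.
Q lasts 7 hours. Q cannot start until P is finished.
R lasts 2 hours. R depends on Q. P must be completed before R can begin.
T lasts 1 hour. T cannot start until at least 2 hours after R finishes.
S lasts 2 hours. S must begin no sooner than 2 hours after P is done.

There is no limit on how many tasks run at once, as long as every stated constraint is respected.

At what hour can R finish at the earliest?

17

P waits on its own release at hour 3, so it starts at hour 3 and finishes at 3 + 5 = hour 8.
After P (finishes hour 8), Q can start at hour 8 and finishes at hour 15.
For R: Q (finishes hour 15); P (finishes hour 8). Taking the maximum gives a start of hour 15, and it finishes at 15 + 2 = hour 17.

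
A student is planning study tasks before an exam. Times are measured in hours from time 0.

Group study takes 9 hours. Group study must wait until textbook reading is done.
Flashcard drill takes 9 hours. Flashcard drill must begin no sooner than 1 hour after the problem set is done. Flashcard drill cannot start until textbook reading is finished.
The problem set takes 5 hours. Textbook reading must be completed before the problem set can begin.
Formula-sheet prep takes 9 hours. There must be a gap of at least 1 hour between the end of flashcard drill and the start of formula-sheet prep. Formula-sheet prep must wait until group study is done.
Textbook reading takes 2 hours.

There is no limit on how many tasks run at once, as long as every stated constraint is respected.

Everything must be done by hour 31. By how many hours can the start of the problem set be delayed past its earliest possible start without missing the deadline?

Textbook reading can start immediately at hour 0; it finishes at hour 2.
The problem set waits on textbook reading (finishes hour 2), so it starts at hour 2 and finishes at 2 + 5 = hour 7.

Working backward from the deadline:
To finish by hour 31, formula-sheet prep (duration 9) must start no later than hour 22.
Flashcard drill feeds into formula-sheet prep (must start by hour 22, minus 1-hour gap → hour 21); so flashcard drill must finish by hour 21 and therefore start by hour 12.
The problem set feeds into flashcard drill (must start by hour 12, minus 1-hour gap → hour 11); so the problem set must finish by hour 11 and therefore start by hour 6.
So the problem set can start as early as hour 2 and as late as hour 6, giving 6 − 2 = 4 hours of slack.

4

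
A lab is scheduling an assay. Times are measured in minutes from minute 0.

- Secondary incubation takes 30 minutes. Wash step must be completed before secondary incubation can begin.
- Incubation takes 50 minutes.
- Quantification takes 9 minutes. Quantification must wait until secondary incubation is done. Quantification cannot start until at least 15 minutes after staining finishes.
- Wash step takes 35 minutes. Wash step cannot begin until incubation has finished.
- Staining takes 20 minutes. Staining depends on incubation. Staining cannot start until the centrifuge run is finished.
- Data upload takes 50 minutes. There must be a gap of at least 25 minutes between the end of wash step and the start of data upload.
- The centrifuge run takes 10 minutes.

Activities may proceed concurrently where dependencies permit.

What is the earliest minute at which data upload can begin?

110

Incubation has no prerequisites, so it starts at minute 0 and finishes at minute 50.
Wash step cannot begin until incubation (finishes minute 50). It runs from minute 50 to 50 + 35 = minute 85.
Data upload waits on wash step (finishes minute 85, plus 25-minute gap → minute 110), so the earliest it can start is minute 110.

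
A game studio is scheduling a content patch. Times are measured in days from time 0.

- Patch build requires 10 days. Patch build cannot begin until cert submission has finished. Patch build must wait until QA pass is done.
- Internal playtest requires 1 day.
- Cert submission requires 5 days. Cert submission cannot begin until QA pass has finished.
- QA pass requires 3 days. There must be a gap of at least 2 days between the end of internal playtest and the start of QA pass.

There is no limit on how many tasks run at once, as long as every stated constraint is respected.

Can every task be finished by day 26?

Internal playtest can start immediately at day 0; it finishes at day 1.
After internal playtest (finishes day 1, plus 2-day gap → day 3), QA pass can start at day 3 and finishes at day 6.
Cert submission waits on QA pass (finishes day 6), so it starts at day 6 and finishes at 6 + 5 = day 11.
Patch build cannot start until cert submission (finishes day 11); QA pass (finishes day 6). The controlling bound is day 11, so patch build finishes at 11 + 10 = day 21.
Every task is finished by day 21, which is no later than the deadline of 26, so the schedule is feasible.

Yes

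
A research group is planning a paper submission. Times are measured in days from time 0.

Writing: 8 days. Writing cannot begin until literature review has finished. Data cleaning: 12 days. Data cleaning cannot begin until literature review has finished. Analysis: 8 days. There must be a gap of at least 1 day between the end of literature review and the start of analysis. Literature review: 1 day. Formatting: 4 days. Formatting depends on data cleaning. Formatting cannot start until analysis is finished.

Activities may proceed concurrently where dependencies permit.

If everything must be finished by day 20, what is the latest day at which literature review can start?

3

Formatting has no dependents, so it just needs to finish by day 20. Starting by 20 − 4 = day 16 achieves that.
Data cleaning has to be done before formatting (must start by day 16). That means finishing by day 16, i.e. starting by 16 − 12 = day 4.
Since formatting (must start by day 16) depends on it, analysis must finish by day 16. Backing off its 8-day duration gives a latest start of day 8.
Writing must finish by day 20; it takes 8 days, so it must start by 20 − 8 = day 12.
Literature review feeds data cleaning (must start by day 4); analysis (must start by day 8, minus 1-day gap → day 7); writing (must start by day 12). Taking the minimum, literature review must finish by day 4 and start by 4 − 1 = day 3.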